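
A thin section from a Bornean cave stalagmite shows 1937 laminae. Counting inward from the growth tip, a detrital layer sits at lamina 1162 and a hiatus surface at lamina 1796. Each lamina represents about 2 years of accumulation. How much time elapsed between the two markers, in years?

The two markers are separated by 1796 − 1162 = 634 laminae.
Multiplying by 2 years per lamina: 634 × 2 = 1268 years.

1268 years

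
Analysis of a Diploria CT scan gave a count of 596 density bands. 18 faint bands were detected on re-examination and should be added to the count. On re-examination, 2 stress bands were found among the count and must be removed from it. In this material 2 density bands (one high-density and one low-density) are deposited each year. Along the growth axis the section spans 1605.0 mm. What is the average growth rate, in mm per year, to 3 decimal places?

5.245 mm per year

True density band count = 596 − 2 + 18 = 612.
612 density bands at 2 per year is 612 / 2 = 306 years.
Mean rate = 1605.0 mm / 306 years ≈ 5.245 mm per year.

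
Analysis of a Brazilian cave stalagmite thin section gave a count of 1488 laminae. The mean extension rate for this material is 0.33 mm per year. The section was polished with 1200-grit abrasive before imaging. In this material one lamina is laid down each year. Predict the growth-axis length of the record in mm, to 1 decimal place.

491.0 mm

1488 years of growth are recorded.
Length ≈ 0.33 × 1488 = 491.0 mm.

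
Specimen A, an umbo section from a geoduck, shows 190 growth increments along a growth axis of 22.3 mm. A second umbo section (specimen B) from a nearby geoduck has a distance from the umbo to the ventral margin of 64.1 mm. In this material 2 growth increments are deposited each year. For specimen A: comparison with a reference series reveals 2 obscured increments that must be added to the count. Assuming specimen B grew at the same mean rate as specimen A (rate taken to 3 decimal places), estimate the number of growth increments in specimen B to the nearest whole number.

553 growth increments

Specimen A: after corrections the count is 190 + 2 = 192 growth increments.
Specimen A: 192 growth increments at 2 per year is 192 / 2 = 96 years.
A: Extension rate ≈ 22.3 / 96 = 0.232 mm/year.
Specimen B: 64.1 mm / 0.232 mm per year = 276.29 years; at 2 growth increments per year that is 276.29 × 2 ≈ 553 growth increments.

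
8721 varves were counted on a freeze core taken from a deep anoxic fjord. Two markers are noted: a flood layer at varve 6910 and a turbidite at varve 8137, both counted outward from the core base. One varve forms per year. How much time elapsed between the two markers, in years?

8137 − 6910 = 1227 varves lie between the two events.
At one varve per year, 1227 years elapsed between them.

1227 yr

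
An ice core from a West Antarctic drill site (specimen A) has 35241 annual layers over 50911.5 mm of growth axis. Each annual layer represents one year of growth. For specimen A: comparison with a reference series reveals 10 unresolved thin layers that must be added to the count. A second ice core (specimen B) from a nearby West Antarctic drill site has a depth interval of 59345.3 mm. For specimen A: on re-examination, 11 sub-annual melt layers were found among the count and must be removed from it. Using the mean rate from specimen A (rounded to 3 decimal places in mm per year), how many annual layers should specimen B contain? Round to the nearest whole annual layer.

Specimen A: adjusted count: 35241 − 11 + 10 = 35240 annual layers.
A: Extension rate ≈ 50911.5 / 35240 = 1.445 mm/year.
B spans 59345.3 / 1.445 = 41069.41 years ≈ 41069 annual layers.

41069 annual layers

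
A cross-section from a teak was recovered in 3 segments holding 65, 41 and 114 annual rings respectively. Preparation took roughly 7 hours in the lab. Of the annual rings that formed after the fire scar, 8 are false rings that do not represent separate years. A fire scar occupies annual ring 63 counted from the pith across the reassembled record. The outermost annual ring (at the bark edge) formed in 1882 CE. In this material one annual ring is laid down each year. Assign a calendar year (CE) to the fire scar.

1733 CE

Total annual rings = 65 + 41 + 114 = 220.
Between annual ring 63 and the bark edge there are 220 − 63 = 157 annual rings.
Removing the 8 false annual rings leaves 157 − 8 = 149 true annual rings beyond the fire scar.
Counting back 149 years from 1882 CE places the fire scar in 1882 − 149 = 1733 CE.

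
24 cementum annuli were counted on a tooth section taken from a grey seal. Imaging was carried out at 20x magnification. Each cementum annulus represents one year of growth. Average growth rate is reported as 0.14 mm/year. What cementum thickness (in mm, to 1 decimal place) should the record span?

3.4 mm

24 years of growth are recorded.
Predicted length = 0.14 mm/year × 24 years = 3.4 mm.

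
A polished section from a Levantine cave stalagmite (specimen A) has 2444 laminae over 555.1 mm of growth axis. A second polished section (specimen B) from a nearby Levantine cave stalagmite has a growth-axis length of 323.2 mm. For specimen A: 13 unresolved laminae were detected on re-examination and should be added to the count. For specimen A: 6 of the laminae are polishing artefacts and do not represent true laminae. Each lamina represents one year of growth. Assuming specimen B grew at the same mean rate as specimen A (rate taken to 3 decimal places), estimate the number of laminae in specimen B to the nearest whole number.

Specimen A: true lamina count = 2444 − 6 + 13 = 2451.
A: Mean rate = 555.1 mm / 2451 years ≈ 0.226 mm/year.
B spans 323.2 / 0.226 = 1430.09 years ≈ 1430 laminae.

1430 laminae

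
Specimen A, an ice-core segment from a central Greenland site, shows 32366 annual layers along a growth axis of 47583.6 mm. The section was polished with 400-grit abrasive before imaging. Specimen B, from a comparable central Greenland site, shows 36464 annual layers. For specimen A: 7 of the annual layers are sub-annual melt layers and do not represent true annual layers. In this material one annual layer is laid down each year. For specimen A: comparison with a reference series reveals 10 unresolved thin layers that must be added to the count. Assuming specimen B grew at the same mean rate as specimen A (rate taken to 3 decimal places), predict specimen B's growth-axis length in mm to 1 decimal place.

Specimen A: adjusted count: 32366 − 7 + 10 = 32369 annual layers.
A: Extension rate ≈ 47583.6 / 32369 = 1.470 mm per year.
Length of B = 1.470 × 36464 = 53602.1 mm.

53602.1 mm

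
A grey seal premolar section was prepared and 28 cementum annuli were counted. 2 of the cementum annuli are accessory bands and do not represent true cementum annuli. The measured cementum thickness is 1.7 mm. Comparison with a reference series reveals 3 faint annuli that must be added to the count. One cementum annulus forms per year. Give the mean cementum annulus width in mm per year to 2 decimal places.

Adjusted count: 28 − 2 + 3 = 29 cementum annuli.
Mean rate = 1.7 mm / 29 years ≈ 0.06 mm per year.

0.06 mm per year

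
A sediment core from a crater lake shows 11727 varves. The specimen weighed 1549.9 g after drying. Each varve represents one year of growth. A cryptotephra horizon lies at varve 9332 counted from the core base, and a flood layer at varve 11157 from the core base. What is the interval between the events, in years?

Separation: 11157 − 9332 = 1825 varves.
At one varve per year, 1825 years elapsed between them.

1825 years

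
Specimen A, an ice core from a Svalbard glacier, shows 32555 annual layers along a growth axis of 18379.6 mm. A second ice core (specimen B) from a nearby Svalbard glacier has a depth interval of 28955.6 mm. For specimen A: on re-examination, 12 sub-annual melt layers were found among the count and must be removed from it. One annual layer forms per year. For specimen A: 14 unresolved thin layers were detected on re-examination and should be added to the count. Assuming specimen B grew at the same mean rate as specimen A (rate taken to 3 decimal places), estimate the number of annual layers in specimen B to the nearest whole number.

Specimen A: adjusted count: 32555 − 12 + 14 = 32557 annual layers.
A: 18379.6 mm over 32557 years gives 18379.6 / 32557 ≈ 0.565 mm per year.
For B, 28955.6 / 0.565 = 51248.85 years ≈ 51249 annual layers.

51249 annual layers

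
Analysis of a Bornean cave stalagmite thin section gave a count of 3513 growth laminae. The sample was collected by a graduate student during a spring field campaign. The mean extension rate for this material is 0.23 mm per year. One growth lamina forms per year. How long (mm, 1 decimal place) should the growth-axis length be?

808.0 mm

The record spans 3513 years at 0.23 mm per year.
Predicted length = 0.23 mm/year × 3513 years = 808.0 mm.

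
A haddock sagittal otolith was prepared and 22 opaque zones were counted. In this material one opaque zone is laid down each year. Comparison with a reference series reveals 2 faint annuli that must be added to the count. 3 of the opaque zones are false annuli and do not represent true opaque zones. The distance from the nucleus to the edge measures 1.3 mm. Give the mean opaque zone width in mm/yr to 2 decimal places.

0.06 mm/yr

After corrections the count is 22 − 3 + 2 = 21 opaque zones.
Extension rate ≈ 1.3 / 21 = 0.06 mm/yr.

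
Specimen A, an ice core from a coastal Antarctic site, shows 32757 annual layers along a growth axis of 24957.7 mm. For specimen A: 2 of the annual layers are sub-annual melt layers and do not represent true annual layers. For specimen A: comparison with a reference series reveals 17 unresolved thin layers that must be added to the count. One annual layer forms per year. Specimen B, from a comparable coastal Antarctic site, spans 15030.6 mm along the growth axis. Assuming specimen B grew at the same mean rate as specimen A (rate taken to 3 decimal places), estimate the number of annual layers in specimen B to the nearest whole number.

Specimen A: correcting the raw count gives 32757 − 2 + 17 = 32772 true annual layers.
A: 24957.7 mm over 32772 years gives 24957.7 / 32772 ≈ 0.762 mm per year.
B spans 15030.6 / 0.762 = 19725.20 years ≈ 19725 annual layers.

19725 annual layers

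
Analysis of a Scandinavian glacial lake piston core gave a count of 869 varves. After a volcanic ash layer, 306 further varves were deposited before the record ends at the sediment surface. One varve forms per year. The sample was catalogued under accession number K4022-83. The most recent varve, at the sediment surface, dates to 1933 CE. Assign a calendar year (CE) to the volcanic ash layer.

306 varves post-date the volcanic ash layer.
The varve at the sediment surface is 1933 CE, so the volcanic ash layer dates to 1933 − 306 = 1627 CE.

1627 CE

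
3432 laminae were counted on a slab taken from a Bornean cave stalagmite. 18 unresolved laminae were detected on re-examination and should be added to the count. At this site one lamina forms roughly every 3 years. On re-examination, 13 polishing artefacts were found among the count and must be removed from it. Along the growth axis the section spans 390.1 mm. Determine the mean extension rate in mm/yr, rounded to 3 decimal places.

0.038 mm/yr

After corrections the count is 3432 − 13 + 18 = 3437 laminae.
At 3 years per lamina, 3437 × 3 = 10311 years.
390.1 mm over 10311 years gives 390.1 / 10311 ≈ 0.038 mm/yr.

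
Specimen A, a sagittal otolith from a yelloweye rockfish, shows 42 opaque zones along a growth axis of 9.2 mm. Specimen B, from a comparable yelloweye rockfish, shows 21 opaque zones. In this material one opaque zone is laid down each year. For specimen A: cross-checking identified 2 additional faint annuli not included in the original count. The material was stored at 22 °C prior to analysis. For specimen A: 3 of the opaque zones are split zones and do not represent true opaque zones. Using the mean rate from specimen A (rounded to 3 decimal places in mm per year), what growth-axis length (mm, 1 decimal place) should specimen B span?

Specimen A: correcting the raw count gives 42 − 3 + 2 = 41 true opaque zones.
A: 9.2 mm over 41 years gives 9.2 / 41 ≈ 0.224 mm per year.
Length of B = 0.224 × 21 = 4.7 mm.

4.7 mm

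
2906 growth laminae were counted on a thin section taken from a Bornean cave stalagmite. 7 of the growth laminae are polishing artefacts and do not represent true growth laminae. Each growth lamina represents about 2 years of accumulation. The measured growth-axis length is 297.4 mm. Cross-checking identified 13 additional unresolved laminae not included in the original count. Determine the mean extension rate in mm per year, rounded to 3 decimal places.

0.051 mm per year

Correcting the raw count gives 2906 − 7 + 13 = 2912 true growth laminae.
At 2 years per growth lamina, 2912 × 2 = 5824 years.
Mean rate = 297.4 mm / 5824 years ≈ 0.051 mm per year.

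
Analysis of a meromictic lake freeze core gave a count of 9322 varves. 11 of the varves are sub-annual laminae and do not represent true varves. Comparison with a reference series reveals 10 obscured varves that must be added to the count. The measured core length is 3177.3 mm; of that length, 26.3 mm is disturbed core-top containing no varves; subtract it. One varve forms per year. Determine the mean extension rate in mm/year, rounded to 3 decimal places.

0.338 mm/year

True varve count = 9322 − 11 + 10 = 9321.
The growth record spans 3177.3 − 26.3 = 3151.0 mm.
3151.0 mm over 9321 years gives 3151.0 / 9321 ≈ 0.338 mm/year.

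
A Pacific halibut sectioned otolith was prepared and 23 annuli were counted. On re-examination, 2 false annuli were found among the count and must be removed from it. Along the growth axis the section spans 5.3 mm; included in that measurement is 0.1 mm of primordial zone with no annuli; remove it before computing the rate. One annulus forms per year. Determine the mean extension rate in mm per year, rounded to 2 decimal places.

0.25 mm per year

Correcting the raw count gives 23 − 2 = 21 true annuli.
Removing the 0.1 mm offcut leaves 5.3 − 0.1 = 5.2 mm.
Extension rate ≈ 5.2 / 21 = 0.25 mm per year.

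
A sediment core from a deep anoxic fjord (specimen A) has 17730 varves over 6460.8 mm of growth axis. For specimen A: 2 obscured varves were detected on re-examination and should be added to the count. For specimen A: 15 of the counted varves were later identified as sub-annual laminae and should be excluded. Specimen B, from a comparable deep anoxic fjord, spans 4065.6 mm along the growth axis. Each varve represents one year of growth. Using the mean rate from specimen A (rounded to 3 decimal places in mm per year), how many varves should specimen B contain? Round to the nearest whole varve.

Specimen A: adjusted count: 17730 − 15 + 2 = 17717 varves.
A: Extension rate ≈ 6460.8 / 17717 = 0.365 mm/yr.
For B, 4065.6 / 0.365 = 11138.63 years ≈ 11139 varves.

11139 varves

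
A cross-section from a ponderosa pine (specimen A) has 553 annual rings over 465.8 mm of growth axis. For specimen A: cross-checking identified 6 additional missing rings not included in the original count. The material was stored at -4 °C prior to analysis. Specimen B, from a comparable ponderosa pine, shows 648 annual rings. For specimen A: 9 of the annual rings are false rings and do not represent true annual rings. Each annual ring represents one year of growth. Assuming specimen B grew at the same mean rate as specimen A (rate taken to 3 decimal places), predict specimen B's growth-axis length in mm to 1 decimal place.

Specimen A: adjusted count: 553 − 9 + 6 = 550 annual rings.
A: Mean rate = 465.8 mm / 550 years ≈ 0.847 mm per year.
B's length ≈ 0.847 × 648 = 548.9 mm.

548.9 mm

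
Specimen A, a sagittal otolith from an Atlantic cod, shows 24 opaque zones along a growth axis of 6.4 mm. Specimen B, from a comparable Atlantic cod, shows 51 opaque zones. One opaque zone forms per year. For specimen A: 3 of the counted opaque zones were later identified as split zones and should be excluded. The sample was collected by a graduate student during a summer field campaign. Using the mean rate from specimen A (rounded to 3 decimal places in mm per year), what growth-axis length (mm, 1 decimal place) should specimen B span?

15.6 mm

Specimen A: true opaque zone count = 24 − 3 = 21.
A: 6.4 mm over 21 years gives 6.4 / 21 ≈ 0.305 mm per year.
B's length ≈ 0.305 × 51 = 15.6 mm.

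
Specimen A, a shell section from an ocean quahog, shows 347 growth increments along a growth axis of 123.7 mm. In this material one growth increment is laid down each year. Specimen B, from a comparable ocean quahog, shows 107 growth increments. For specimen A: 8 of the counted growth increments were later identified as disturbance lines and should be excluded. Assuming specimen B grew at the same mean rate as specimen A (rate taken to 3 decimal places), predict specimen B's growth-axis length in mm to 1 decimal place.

39.1 mm

Specimen A: adjusted count: 347 − 8 = 339 growth increments.
A: Extension rate ≈ 123.7 / 339 = 0.365 mm/year.
B's length ≈ 0.365 × 107 = 39.1 mm.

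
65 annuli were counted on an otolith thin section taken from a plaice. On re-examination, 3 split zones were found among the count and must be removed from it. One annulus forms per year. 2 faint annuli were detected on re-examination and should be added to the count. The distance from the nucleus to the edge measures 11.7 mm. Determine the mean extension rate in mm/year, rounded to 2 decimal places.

Adjusted count: 65 − 3 + 2 = 64 annuli.
11.7 mm over 64 years gives 11.7 / 64 ≈ 0.18 mm/year.

0.18 mm/year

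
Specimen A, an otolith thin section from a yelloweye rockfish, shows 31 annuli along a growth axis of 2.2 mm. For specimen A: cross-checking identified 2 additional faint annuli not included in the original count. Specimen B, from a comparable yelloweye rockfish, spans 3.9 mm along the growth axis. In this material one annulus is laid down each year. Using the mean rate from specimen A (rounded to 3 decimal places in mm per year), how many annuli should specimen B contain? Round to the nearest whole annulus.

58 annuli

Specimen A: after corrections the count is 31 + 2 = 33 annuli.
A: 2.2 mm over 33 years gives 2.2 / 33 ≈ 0.067 mm/year.
B spans 3.9 / 0.067 = 58.21 years ≈ 58 annuli.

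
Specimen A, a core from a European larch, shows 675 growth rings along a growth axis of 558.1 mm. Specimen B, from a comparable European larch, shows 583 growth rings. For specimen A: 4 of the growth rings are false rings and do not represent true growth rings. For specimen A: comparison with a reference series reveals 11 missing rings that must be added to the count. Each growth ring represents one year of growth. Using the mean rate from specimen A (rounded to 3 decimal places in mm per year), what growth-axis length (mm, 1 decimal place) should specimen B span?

476.9 mm

Specimen A: correcting the raw count gives 675 − 4 + 11 = 682 true growth rings.
A: 558.1 mm over 682 years gives 558.1 / 682 ≈ 0.818 mm per year.
B's length ≈ 0.818 × 583 = 476.9 mm.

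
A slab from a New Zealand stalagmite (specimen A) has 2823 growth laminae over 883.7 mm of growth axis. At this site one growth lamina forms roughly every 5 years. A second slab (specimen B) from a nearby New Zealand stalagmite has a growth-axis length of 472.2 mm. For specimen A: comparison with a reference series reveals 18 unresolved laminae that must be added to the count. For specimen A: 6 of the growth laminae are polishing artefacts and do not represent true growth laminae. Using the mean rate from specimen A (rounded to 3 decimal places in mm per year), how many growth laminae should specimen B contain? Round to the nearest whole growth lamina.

Specimen A: true growth lamina count = 2823 − 6 + 18 = 2835.
Specimen A: multiplying by 5 years per growth lamina: 2835 × 5 = 14175 years.
A: Mean rate = 883.7 mm / 14175 years ≈ 0.062 mm/yr.
B spans 472.2 / 0.062 = 7616.13 years; at 5 years per growth lamina that is 7616.13 / 5 ≈ 1523 growth laminae.

1523 growth laminae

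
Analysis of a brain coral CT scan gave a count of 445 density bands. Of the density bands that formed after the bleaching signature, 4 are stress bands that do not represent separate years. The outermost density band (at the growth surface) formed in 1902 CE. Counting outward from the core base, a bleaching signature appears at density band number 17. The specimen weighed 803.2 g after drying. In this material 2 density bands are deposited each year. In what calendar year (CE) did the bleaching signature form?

1690 CE

445 − 17 = 428 density bands lie beyond the bleaching signature toward the growth surface.
428 − 4 false = 424 true density bands after the bleaching signature.
With 2 density bands per year, 424 / 2 = 212 years.
Counting back 212 years from 1902 CE places the bleaching signature in 1902 − 212 = 1690 CE.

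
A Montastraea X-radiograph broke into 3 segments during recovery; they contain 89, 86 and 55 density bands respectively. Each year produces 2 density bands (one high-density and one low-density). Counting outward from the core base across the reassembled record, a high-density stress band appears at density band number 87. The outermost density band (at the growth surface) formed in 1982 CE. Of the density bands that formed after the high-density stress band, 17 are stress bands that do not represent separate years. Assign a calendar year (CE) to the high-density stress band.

1919 CE

Total density bands = 89 + 86 + 55 = 230.
The high-density stress band sits at density band 87 from the core base, so 230 − 87 = 143 density bands formed after it.
143 − 17 false = 126 true density bands after the high-density stress band.
With 2 density bands per year, 126 / 2 = 63 years.
Counting back 63 years from 1982 CE places the high-density stress band in 1982 − 63 = 1919 CE.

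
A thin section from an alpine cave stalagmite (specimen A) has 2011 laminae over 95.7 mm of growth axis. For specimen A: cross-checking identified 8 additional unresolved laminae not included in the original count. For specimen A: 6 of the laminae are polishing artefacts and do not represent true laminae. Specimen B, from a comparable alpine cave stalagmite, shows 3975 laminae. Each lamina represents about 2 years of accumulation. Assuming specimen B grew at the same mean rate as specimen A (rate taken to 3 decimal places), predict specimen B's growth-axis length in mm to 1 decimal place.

Specimen A: correcting the raw count gives 2011 − 6 + 8 = 2013 true laminae.
Specimen A: at 2 years per lamina, 2013 × 2 = 4026 years.
A: Extension rate ≈ 95.7 / 4026 = 0.024 mm/yr.
Specimen B: multiplying by 2 years per lamina: 3975 × 2 = 7950 years. For B, 0.024 mm/year × 7950 years = 190.8 mm.

190.8 mm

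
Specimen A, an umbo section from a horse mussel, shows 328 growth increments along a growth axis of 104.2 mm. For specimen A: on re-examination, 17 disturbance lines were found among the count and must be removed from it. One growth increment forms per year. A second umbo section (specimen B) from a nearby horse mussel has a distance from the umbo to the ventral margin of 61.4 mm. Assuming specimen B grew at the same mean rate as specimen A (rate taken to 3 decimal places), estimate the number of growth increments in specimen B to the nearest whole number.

183 growth increments

Specimen A: adjusted count: 328 − 17 = 311 growth increments.
A: 104.2 mm over 311 years gives 104.2 / 311 ≈ 0.335 mm/yr.
For B, 61.4 / 0.335 = 183.28 years ≈ 183 growth increments.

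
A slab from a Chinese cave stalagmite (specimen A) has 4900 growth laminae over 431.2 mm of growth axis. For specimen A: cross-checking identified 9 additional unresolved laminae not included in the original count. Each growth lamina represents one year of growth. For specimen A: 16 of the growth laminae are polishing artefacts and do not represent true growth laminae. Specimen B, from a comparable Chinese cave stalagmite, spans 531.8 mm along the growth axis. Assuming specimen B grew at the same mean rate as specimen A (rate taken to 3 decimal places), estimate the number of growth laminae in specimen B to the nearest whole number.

6043 growth laminae

Specimen A: correcting the raw count gives 4900 − 16 + 9 = 4893 true growth laminae.
A: Mean rate = 431.2 mm / 4893 years ≈ 0.088 mm/yr.
B spans 531.8 / 0.088 = 6043.18 years ≈ 6043 growth laminae.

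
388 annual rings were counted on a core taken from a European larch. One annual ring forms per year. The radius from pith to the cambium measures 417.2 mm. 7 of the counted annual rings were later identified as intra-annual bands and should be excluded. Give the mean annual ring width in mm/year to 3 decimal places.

1.095 mm/year

True annual ring count = 388 − 7 = 381.
Mean rate = 417.2 mm / 381 years ≈ 1.095 mm/year.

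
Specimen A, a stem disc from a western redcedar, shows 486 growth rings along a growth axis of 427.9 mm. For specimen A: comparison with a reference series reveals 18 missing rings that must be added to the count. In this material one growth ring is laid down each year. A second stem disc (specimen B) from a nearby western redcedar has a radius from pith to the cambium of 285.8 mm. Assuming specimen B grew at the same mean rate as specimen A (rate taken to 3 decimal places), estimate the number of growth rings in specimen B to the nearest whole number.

337 growth rings

Specimen A: after corrections the count is 486 + 18 = 504 growth rings.
A: Extension rate ≈ 427.9 / 504 = 0.849 mm per year.
For B, 285.8 / 0.849 = 336.63 years ≈ 337 growth rings.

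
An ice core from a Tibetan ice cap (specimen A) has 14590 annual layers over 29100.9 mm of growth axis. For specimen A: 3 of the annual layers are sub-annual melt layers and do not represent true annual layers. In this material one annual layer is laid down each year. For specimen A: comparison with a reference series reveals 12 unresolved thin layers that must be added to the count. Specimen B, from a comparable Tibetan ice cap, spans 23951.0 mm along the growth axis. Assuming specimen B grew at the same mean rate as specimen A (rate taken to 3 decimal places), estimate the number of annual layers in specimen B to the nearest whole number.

Specimen A: correcting the raw count gives 14590 − 3 + 12 = 14599 true annual layers.
A: Extension rate ≈ 29100.9 / 14599 = 1.993 mm per year.
Specimen B: 23951.0 mm / 1.993 mm per year = 12017.56 years ≈ 12018 annual layers.

12018 annual layers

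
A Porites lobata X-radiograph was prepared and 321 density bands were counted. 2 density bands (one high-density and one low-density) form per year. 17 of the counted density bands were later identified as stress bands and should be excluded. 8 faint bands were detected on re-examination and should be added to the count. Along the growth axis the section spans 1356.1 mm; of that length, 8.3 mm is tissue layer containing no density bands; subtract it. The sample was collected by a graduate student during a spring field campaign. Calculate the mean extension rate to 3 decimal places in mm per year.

Adjusted count: 321 − 17 + 8 = 312 density bands.
Dividing by 2 density bands per year: 312 / 2 = 156 years.
Net length = 1356.1 − 8.3 = 1347.8 mm.
Mean rate = 1347.8 mm / 156 years ≈ 8.640 mm per year.

8.640 mm per year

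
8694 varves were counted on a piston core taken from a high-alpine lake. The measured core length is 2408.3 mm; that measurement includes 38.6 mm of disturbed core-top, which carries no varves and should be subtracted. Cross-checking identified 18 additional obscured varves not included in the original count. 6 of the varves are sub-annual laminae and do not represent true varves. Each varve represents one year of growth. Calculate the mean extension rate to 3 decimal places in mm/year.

Adjusted count: 8694 − 6 + 18 = 8706 varves.
Removing the 38.6 mm offcut leaves 2408.3 − 38.6 = 2369.7 mm.
Extension rate ≈ 2369.7 / 8706 = 0.272 mm/year.

0.272 mm/year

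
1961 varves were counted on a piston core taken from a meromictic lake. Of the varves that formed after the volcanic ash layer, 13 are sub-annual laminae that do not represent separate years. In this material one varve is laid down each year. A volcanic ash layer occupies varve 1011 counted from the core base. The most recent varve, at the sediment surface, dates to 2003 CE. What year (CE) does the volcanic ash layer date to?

1066 CE

1961 − 1011 = 950 varves lie beyond the volcanic ash layer toward the sediment surface.
950 − 13 false = 937 true varves after the volcanic ash layer.
The varve at the sediment surface is 2003 CE, so the volcanic ash layer dates to 2003 − 937 = 1066 CE.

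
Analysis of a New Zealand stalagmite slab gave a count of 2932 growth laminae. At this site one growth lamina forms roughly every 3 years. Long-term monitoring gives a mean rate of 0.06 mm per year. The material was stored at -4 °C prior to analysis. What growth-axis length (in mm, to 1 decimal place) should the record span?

527.8 mm

Multiplying by 3 years per growth lamina: 2932 × 3 = 8796 years.
Length ≈ 0.06 × 8796 = 527.8 mm.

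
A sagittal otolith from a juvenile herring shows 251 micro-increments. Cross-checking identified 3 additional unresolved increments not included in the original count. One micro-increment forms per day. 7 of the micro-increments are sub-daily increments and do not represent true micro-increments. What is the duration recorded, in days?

After corrections the count is 251 − 7 + 3 = 247 micro-increments.
One micro-increment per day makes the duration 247 days.

247 days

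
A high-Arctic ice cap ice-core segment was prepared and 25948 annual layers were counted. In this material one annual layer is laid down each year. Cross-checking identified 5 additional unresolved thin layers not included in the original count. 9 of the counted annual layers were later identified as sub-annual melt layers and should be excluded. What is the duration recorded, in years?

25944 years

True annual layer count = 25948 − 9 + 5 = 25944.
With a one-to-one annual layer periodicity this is 25944 years.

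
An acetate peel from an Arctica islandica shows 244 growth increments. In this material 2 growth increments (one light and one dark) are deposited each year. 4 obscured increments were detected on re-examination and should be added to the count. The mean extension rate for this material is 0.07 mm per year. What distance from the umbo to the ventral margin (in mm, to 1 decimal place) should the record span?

8.7 mm

Adjusted count: 244 + 4 = 248 growth increments.
With 2 growth increments per year, 248 / 2 = 124 years.
124 years at 0.07 mm/year gives 0.07 × 124 = 8.7 mm.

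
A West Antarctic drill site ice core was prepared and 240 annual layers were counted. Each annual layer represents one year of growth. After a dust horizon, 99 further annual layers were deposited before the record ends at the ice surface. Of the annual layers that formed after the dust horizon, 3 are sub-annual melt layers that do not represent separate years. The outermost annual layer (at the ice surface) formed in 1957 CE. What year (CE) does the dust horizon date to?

1861 CE

There are 99 annual layers younger than the dust horizon.
99 − 3 false = 96 true annual layers after the dust horizon.
1957 − 96 = 1861 CE.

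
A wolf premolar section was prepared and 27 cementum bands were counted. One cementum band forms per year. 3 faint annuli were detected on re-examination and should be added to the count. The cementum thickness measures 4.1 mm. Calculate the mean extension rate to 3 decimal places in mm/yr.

0.137 mm/yr

True cementum band count = 27 + 3 = 30.
4.1 mm over 30 years gives 4.1 / 30 ≈ 0.137 mm/yr.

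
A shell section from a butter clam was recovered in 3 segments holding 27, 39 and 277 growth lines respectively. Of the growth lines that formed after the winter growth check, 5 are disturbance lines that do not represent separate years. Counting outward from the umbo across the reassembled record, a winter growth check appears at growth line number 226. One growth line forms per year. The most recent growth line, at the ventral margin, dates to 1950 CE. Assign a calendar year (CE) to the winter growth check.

1838 CE

Total growth lines = 27 + 39 + 277 = 343.
Between growth line 226 and the ventral margin there are 343 − 226 = 117 growth lines.
117 − 5 false = 112 true growth lines after the winter growth check.
The growth line at the ventral margin is 1950 CE, so the winter growth check dates to 1950 − 112 = 1838 CE.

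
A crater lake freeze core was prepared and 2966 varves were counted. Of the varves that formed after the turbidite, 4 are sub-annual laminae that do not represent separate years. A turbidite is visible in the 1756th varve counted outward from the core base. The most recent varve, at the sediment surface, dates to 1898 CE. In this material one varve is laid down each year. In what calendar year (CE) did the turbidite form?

692 CE

The turbidite sits at varve 1756 from the core base, so 2966 − 1756 = 1210 varves formed after it.
Excluding 4 false varves: 1210 − 4 = 1206.
The varve at the sediment surface is 1898 CE, so the turbidite dates to 1898 − 1206 = 692 CE.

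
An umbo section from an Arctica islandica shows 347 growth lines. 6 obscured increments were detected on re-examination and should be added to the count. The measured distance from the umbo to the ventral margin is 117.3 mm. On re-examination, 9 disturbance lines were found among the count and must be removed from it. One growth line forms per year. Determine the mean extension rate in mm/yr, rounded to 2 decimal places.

0.34 mm/yr

After corrections the count is 347 − 9 + 6 = 344 growth lines.
117.3 mm over 344 years gives 117.3 / 344 ≈ 0.34 mm/yr.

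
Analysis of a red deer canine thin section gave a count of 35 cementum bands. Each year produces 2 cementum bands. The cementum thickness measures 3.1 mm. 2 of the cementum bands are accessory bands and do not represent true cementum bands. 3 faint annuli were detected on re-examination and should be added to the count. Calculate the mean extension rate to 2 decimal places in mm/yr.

Correcting the raw count gives 35 − 2 + 3 = 36 true cementum bands.
36 cementum bands at 2 per year is 36 / 2 = 18 years.
Extension rate ≈ 3.1 / 18 = 0.17 mm/yr.

0.17 mm/yr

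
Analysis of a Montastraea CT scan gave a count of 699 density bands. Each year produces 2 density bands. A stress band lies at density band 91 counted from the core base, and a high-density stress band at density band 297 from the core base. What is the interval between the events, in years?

297 − 91 = 206 density bands lie between the two events.
With 2 density bands per year, 206 / 2 = 103 years.

103 years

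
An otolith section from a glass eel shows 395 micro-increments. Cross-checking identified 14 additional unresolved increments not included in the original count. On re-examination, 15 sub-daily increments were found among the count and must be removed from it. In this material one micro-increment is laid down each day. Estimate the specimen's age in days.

After corrections the count is 395 − 15 + 14 = 394 micro-increments.
One micro-increment per day makes the duration 394 days.

394 days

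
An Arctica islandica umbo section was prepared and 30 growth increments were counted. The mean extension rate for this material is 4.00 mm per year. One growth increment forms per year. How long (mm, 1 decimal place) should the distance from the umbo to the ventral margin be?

The record spans 30 years at 4.00 mm per year.
30 years at 4.00 mm/year gives 4.00 × 30 = 120.0 mm.

120.0 mm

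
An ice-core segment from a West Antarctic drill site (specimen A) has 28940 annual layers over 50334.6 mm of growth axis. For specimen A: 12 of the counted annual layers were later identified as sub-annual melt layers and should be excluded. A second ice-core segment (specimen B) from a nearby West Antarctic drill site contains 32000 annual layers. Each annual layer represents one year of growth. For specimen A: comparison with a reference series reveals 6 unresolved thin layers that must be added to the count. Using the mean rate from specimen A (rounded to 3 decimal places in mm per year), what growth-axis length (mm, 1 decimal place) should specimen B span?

55680.0 mm

Specimen A: adjusted count: 28940 − 12 + 6 = 28934 annual layers.
A: Mean rate = 50334.6 mm / 28934 years ≈ 1.740 mm per year.
For B, 1.740 mm/year × 32000 years = 55680.0 mm.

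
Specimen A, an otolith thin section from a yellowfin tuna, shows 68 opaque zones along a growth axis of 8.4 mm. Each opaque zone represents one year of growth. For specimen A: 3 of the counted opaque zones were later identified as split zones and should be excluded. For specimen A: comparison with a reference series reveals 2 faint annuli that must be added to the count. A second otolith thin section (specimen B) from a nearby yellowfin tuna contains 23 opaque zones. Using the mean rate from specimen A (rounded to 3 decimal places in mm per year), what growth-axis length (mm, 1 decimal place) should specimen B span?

2.9 mm

Specimen A: correcting the raw count gives 68 − 3 + 2 = 67 true opaque zones.
A: 8.4 mm over 67 years gives 8.4 / 67 ≈ 0.125 mm/yr.
B's length ≈ 0.125 × 23 = 2.9 mm.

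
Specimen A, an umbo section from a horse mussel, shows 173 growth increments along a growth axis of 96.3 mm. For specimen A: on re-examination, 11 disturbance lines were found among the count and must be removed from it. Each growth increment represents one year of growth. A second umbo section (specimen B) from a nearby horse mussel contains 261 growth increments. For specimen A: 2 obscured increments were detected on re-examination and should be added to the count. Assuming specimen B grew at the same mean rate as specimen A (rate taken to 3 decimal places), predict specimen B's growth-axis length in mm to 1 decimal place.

Specimen A: correcting the raw count gives 173 − 11 + 2 = 164 true growth increments.
A: Mean rate = 96.3 mm / 164 years ≈ 0.587 mm/yr.
B's length ≈ 0.587 × 261 = 153.2 mm.

153.2 mm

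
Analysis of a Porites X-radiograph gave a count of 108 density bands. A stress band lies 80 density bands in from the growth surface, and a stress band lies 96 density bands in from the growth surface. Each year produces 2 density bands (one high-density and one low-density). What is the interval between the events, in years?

96 − 80 = 16 density bands lie between the two events.
With 2 density bands per year, 16 / 2 = 8 years.

8 yr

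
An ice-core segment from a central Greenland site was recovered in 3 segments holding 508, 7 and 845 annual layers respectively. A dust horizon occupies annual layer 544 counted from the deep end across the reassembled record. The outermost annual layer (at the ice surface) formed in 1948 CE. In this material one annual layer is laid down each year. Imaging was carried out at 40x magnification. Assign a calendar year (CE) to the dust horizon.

1132 CE

Total annual layers = 508 + 7 + 845 = 1360.
1360 − 544 = 816 annual layers lie beyond the dust horizon toward the ice surface.
Counting back 816 years from 1948 CE places the dust horizon in 1948 − 816 = 1132 CE.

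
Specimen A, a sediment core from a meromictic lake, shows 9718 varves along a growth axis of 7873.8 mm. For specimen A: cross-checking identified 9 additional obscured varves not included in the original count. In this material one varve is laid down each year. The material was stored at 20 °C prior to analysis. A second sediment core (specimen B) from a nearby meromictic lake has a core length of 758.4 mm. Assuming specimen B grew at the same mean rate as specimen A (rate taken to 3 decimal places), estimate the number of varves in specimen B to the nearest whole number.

937 varves

Specimen A: true varve count = 9718 + 9 = 9727.
A: 7873.8 mm over 9727 years gives 7873.8 / 9727 ≈ 0.809 mm/yr.
B spans 758.4 / 0.809 = 937.45 years ≈ 937 varves.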